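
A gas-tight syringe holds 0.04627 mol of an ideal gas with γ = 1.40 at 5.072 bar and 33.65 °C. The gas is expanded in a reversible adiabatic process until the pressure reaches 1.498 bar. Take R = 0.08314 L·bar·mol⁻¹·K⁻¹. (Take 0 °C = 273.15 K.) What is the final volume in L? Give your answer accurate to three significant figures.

V₂ ≈ 0.556 L

Convert: T₁ = 306.8 K.
From PV = nRT: V₁ = nRT₁/P₁ = 0.2327 L.
Adiabatic (γ = 1.40), T V^(γ−1) and P V^γ constant: T₂ = T₁·(P₂/P₁)^((γ−1)/γ) = 216.5 K; V₂ = V₁·(P₁/P₂)^(1/γ) = 0.5561 L.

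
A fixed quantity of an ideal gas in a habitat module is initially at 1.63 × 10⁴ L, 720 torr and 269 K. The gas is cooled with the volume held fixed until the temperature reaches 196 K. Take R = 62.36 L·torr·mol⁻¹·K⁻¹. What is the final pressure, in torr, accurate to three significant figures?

P₂ ≈ 525 torr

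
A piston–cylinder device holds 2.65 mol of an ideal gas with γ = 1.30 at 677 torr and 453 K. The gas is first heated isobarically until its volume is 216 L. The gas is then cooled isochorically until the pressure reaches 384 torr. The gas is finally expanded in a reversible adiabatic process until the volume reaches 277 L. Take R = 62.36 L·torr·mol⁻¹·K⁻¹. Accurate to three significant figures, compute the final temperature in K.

From PV = nRT: V₁ = nRT₁/P₁ = 110.6 L.
P constant ⇒ V ∝ T: P₂ = P₁; T₂ = T₁·(V₂/V₁) = 884.9 K.
Isochoric, so P/T is constant: V₃ = V₂; T₃ = T₂·(P₃/P₂) = 501.9 K.
Reversible adiabatic, γ = 1.30: T₄ = T₃·(V₃/V₄)^(γ−1) = 465.8 K; P₄ = P₃·(V₃/V₄)^γ = 277.9 torr.

T₄ ≈ 466 K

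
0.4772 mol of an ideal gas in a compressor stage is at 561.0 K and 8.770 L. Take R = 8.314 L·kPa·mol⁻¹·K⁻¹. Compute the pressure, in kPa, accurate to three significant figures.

PV = nRT ⇒ P = nRT/V = (0.4772 × 8.314 × 561.0) / 8.770

P ≈ 254 kPa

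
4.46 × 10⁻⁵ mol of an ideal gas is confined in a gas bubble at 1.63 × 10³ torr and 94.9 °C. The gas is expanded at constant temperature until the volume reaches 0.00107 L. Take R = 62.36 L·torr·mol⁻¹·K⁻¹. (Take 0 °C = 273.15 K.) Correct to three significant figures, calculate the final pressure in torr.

P₂ ≈ 957 torr

Convert: T₁ = 368.0 K.
From PV = nRT: V₁ = nRT₁/P₁ = 0.0006280 L.
T constant ⇒ Boyle's law P V = const: T₂ = T₁; P₂ = P₁·(V₁/V₂) = 956.7 torr.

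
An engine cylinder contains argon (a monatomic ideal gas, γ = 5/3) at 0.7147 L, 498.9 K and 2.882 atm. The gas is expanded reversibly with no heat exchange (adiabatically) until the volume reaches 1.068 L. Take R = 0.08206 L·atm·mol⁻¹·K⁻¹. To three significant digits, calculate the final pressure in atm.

P₂ ≈ 1.48 atm

Adiabatic (γ = 5/3), T V^(γ−1) and P V^γ constant: T₂ = T₁·(V₁/V₂)^(γ−1) = 381.7 K; P₂ = P₁·(V₁/V₂)^γ = 1.476 atm.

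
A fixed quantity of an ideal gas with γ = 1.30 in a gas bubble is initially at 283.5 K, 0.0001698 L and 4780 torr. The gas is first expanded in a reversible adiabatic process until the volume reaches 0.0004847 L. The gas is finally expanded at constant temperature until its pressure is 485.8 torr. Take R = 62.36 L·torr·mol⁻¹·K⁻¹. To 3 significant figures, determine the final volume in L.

Adiabatic (γ = 1.30), T V^(γ−1) and P V^γ constant: T₂ = T₁·(V₁/V₂)^(γ−1) = 207.0 K; P₂ = P₁·(V₁/V₂)^γ = 1222 torr.
Isothermal, so P V is constant: T₃ = T₂; V₃ = V₂·(P₂/P₃) = 0.001220 L.

V₃ ≈ 0.00122 L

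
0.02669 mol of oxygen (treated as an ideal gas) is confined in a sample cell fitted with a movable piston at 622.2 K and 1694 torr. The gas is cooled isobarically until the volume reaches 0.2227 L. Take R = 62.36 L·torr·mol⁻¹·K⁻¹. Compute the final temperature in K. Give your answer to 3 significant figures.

From PV = nRT: V₁ = nRT₁/P₁ = 0.6113 L.
P constant ⇒ V ∝ T: P₂ = P₁; T₂ = T₁·(V₂/V₁) = 226.7 K.

T₂ ≈ 227 K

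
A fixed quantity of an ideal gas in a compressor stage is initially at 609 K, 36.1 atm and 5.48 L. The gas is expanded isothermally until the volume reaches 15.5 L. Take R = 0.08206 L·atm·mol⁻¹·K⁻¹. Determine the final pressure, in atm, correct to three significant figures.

T constant ⇒ Boyle's law P V = const: T₂ = T₁; P₂ = P₁·(V₁/V₂) = 12.76 atm.

P₂ ≈ 12.8 atm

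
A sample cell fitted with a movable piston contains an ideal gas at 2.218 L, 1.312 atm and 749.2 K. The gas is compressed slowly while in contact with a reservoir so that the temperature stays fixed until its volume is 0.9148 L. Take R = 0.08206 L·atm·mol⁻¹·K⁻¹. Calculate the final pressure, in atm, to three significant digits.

P₂ ≈ 3.18 atm

T constant ⇒ Boyle's law P V = const: T₂ = T₁; P₂ = P₁·(V₁/V₂) = 3.181 atm.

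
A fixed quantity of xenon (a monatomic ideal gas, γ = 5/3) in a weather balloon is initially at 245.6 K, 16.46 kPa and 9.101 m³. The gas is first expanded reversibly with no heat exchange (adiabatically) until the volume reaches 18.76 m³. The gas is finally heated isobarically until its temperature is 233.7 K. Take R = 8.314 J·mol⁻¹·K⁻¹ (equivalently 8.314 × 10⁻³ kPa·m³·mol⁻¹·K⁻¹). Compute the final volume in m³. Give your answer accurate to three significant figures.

V₃ ≈ 28.9 m³

Reversible adiabatic, γ = 5/3: T₂ = T₁·(V₁/V₂)^(γ−1) = 151.6 K; P₂ = P₁·(V₁/V₂)^γ = 4.930 kPa.
Isobaric, so V/T is constant: P₃ = P₂; V₃ = V₂·(T₃/T₂) = 28.91 m³.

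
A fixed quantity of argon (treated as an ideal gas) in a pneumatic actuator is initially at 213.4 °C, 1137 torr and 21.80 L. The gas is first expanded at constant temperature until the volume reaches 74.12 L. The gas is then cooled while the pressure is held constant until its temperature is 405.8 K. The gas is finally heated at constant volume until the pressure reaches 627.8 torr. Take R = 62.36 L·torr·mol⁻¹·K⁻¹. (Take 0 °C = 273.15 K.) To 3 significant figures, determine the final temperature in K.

T₄ ≈ 762 K

Convert: T₁ = 486.5 K.
Isothermal, so P V is constant: T₂ = T₁; P₂ = P₁·(V₁/V₂) = 334.4 torr.
Isobaric, so V/T is constant: P₃ = P₂; V₃ = V₂·(T₃/T₂) = 61.82 L.
V constant ⇒ P ∝ T: V₄ = V₃; T₄ = T₃·(P₄/P₃) = 761.8 K.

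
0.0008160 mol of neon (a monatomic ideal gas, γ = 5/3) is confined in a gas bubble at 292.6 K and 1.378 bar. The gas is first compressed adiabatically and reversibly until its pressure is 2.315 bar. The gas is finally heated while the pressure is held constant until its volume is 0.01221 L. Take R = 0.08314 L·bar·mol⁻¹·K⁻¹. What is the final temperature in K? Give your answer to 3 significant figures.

T₃ ≈ 417 K

From PV = nRT: V₁ = nRT₁/P₁ = 0.01441 L.
Adiabatic (γ = 5/3), T V^(γ−1) and P V^γ constant: T₂ = T₁·(P₂/P₁)^((γ−1)/γ) = 360.1 K; V₂ = V₁·(P₁/P₂)^(1/γ) = 0.01055 L.
P constant ⇒ V ∝ T: P₃ = P₂; T₃ = T₂·(V₃/V₂) = 416.6 K.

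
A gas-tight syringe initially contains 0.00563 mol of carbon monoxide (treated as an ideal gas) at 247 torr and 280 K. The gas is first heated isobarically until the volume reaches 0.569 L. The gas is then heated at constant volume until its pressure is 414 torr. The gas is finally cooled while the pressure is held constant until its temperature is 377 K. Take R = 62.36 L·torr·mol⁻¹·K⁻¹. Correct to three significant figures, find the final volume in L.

V₄ ≈ 0.320 L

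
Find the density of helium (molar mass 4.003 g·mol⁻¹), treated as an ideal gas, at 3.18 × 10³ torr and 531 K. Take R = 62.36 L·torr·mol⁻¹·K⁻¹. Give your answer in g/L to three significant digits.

ρ ≈ 0.384 g/L

ρ = PM/(RT) = (3.18e+03 × 4.003) / (62.36 × 531.0)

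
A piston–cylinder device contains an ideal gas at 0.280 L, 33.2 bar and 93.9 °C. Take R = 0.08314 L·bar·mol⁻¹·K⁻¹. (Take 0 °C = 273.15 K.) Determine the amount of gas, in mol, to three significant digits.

Convert: T = 367.05 K.
PV = nRT ⇒ n = PV/(RT) = (33.2 × 0.280) / (0.08314 × 367.05)

n ≈ 0.305 mol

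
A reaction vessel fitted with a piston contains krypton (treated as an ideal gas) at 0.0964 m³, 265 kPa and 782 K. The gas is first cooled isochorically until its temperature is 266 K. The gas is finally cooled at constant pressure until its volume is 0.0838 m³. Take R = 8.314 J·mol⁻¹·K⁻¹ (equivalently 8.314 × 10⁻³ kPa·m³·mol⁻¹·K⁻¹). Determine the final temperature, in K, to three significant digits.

V constant ⇒ P ∝ T: V₂ = V₁; P₂ = P₁·(T₂/T₁) = 90.14 kPa.
Isobaric, so V/T is constant: P₃ = P₂; T₃ = T₂·(V₃/V₂) = 231.2 K.

T₃ ≈ 231 K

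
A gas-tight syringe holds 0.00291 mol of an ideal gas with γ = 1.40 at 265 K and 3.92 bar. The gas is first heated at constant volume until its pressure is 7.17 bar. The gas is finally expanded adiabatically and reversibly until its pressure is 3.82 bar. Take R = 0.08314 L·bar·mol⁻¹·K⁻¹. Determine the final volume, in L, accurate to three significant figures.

V₃ ≈ 0.0256 L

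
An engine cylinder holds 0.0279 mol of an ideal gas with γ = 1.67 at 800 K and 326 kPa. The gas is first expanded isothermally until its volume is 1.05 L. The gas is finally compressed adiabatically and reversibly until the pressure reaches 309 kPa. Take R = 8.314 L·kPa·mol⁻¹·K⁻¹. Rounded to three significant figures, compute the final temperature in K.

T₃ ≈ 1.00e+03 K

From PV = nRT: V₁ = nRT₁/P₁ = 0.5692 L.
Isothermal, so P V is constant: T₂ = T₁; P₂ = P₁·(V₁/V₂) = 176.7 kPa.
Adiabatic (γ = 1.67), T V^(γ−1) and P V^γ constant: T₃ = T₂·(P₃/P₂)^((γ−1)/γ) = 1001 K; V₃ = V₂·(P₂/P₃)^(1/γ) = 0.7514 L.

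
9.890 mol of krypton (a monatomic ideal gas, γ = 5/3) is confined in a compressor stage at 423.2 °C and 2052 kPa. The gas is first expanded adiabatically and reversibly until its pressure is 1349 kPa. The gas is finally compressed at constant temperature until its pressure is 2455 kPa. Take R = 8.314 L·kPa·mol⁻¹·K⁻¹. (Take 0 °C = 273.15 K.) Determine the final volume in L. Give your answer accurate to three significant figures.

V₃ ≈ 19.7 L

Convert: T₁ = 696.3 K.
From PV = nRT: V₁ = nRT₁/P₁ = 27.90 L.
Reversible adiabatic, γ = 5/3: T₂ = T₁·(P₂/P₁)^((γ−1)/γ) = 588.8 K; V₂ = V₁·(P₁/P₂)^(1/γ) = 35.89 L.
T constant ⇒ Boyle's law P V = const: T₃ = T₂; V₃ = V₂·(P₂/P₃) = 19.72 L.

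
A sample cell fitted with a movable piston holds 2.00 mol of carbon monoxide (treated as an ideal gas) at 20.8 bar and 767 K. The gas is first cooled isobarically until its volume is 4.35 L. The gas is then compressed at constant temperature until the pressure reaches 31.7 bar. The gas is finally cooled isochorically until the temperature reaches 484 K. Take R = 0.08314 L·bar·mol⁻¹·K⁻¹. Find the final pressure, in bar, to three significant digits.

From PV = nRT: V₁ = nRT₁/P₁ = 6.132 L.
P constant ⇒ V ∝ T: P₂ = P₁; T₂ = T₁·(V₂/V₁) = 544.1 K.
T constant ⇒ Boyle's law P V = const: T₃ = T₂; V₃ = V₂·(P₂/P₃) = 2.854 L.
Isochoric, so P/T is constant: V₄ = V₃; P₄ = P₃·(T₄/T₃) = 28.20 bar.

P₄ ≈ 28.2 bar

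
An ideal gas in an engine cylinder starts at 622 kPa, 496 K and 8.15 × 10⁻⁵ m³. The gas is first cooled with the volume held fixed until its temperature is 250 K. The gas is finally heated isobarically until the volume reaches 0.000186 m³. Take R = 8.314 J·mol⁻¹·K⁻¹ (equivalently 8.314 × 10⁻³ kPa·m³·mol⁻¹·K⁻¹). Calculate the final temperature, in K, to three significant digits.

Isochoric, so P/T is constant: V₂ = V₁; P₂ = P₁·(T₂/T₁) = 313.5 kPa.
Isobaric, so V/T is constant: P₃ = P₂; T₃ = T₂·(V₃/V₂) = 570.6 K.

T₃ ≈ 571 K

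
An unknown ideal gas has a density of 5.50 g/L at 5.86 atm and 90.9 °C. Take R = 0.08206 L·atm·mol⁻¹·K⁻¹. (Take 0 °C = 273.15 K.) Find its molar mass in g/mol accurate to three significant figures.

ρ = PM/(RT) ⇒ M = ρRT/P = (5.50 × 0.08206 × 364.0) / 5.86

M ≈ 28.0 g/mol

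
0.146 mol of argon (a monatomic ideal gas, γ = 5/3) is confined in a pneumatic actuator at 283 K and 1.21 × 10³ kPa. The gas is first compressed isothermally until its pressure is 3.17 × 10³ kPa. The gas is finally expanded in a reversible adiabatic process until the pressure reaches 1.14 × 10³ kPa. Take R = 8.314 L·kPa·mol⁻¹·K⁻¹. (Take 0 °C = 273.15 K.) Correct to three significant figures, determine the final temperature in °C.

From PV = nRT: V₁ = nRT₁/P₁ = 0.2839 L.
T constant ⇒ Boyle's law P V = const: T₂ = T₁; V₂ = V₁·(P₁/P₂) = 0.1084 L.
Adiabatic (γ = 5/3), T V^(γ−1) and P V^γ constant: T₃ = T₂·(P₃/P₂)^((γ−1)/γ) = 188.0 K; V₃ = V₂·(P₂/P₃)^(1/γ) = 0.2002 L.

T₃ ≈ -85.2 °C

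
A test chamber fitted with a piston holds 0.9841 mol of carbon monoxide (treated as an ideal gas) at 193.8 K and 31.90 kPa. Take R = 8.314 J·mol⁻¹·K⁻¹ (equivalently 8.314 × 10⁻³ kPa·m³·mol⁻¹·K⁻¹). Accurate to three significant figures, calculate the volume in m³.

PV = nRT ⇒ V = nRT/P = (0.9841 × 8.314 × 10⁻³ × 193.8) / 31.90

V ≈ 0.0497 m³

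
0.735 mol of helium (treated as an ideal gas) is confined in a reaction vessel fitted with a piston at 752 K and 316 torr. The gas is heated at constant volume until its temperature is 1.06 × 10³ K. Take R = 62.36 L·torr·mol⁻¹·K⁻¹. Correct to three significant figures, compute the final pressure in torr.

P₂ ≈ 445 torr

From PV = nRT: V₁ = nRT₁/P₁ = 109.1 L.
V constant ⇒ P ∝ T: V₂ = V₁; P₂ = P₁·(T₂/T₁) = 445.4 torr.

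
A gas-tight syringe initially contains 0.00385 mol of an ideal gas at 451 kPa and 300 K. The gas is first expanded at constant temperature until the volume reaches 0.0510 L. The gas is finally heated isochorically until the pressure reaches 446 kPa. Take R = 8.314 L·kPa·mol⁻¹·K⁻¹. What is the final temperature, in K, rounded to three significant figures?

T₃ ≈ 711 K

From PV = nRT: V₁ = nRT₁/P₁ = 0.02129 L.
T constant ⇒ Boyle's law P V = const: T₂ = T₁; P₂ = P₁·(V₁/V₂) = 188.3 kPa.
Isochoric, so P/T is constant: V₃ = V₂; T₃ = T₂·(P₃/P₂) = 710.6 K.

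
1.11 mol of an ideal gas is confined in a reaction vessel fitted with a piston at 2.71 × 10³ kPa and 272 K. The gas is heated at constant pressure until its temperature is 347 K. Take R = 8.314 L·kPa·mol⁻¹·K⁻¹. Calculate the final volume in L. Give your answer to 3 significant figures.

V₂ ≈ 1.18 L

From PV = nRT: V₁ = nRT₁/P₁ = 0.9263 L.
Isobaric, so V/T is constant: P₂ = P₁; V₂ = V₁·(T₂/T₁) = 1.182 L.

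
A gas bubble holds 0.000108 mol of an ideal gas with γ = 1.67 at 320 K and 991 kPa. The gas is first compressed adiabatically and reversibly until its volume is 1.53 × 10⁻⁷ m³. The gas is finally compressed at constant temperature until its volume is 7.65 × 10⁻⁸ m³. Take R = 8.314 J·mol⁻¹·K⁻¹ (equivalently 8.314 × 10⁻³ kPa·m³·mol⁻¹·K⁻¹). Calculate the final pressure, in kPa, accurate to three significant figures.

From PV = nRT: V₁ = nRT₁/P₁ = 2.899e-07 m³.
Adiabatic (γ = 1.67), T V^(γ−1) and P V^γ constant: T₂ = T₁·(V₁/V₂)^(γ−1) = 491.1 K; P₂ = P₁·(V₁/V₂)^γ = 2882 kPa.
T constant ⇒ Boyle's law P V = const: T₃ = T₂; P₃ = P₂·(V₂/V₃) = 5764 kPa.

P₃ ≈ 5.76e+03 kPa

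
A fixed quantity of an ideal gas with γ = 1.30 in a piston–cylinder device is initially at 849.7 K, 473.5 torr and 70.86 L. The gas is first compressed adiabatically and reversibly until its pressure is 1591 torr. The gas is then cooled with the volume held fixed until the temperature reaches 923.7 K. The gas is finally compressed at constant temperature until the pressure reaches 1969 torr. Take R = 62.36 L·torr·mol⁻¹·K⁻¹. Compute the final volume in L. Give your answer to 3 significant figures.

V₄ ≈ 18.5 L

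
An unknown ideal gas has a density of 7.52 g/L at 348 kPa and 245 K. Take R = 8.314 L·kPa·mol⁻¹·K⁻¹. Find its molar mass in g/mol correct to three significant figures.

ρ = PM/(RT) ⇒ M = ρRT/P = (7.52 × 8.314 × 245.0) / 348

M ≈ 44.0 g/mol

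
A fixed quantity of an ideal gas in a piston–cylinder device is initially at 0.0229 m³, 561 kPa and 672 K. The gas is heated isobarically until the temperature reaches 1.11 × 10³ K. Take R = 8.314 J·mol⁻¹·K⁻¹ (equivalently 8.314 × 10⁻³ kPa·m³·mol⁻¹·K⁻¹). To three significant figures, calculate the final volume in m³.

V₂ ≈ 0.0378 m³

Isobaric, so V/T is constant: P₂ = P₁; V₂ = V₁·(T₂/T₁) = 0.03783 m³.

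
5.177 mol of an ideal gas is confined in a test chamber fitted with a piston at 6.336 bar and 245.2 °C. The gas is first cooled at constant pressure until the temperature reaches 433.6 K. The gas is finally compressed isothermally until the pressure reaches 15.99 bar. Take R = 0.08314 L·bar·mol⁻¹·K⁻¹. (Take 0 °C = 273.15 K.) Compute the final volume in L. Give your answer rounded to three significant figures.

V₃ ≈ 11.7 L

Convert: T₁ = 518.3 K.
From PV = nRT: V₁ = nRT₁/P₁ = 35.21 L.
P constant ⇒ V ∝ T: P₂ = P₁; V₂ = V₁·(T₂/T₁) = 29.46 L.
Isothermal, so P V is constant: T₃ = T₂; V₃ = V₂·(P₂/P₃) = 11.67 L.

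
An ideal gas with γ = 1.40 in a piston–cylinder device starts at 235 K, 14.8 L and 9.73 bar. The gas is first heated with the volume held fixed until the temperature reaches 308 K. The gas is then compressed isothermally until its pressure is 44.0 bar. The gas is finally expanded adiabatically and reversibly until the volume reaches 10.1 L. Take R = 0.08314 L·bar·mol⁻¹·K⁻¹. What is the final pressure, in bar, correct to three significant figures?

Isochoric, so P/T is constant: V₂ = V₁; P₂ = P₁·(T₂/T₁) = 12.75 bar.
T constant ⇒ Boyle's law P V = const: T₃ = T₂; V₃ = V₂·(P₂/P₃) = 4.289 L.
Reversible adiabatic, γ = 1.40: T₄ = T₃·(V₃/V₄)^(γ−1) = 218.7 K; P₄ = P₃·(V₃/V₄)^γ = 13.27 bar.

P₄ ≈ 13.3 bar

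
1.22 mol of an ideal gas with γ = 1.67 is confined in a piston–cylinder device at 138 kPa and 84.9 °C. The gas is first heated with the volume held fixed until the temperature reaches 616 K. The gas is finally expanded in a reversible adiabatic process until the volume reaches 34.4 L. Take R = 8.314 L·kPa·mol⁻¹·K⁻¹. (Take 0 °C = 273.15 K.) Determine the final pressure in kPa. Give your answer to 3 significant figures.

P₃ ≈ 152 kPa

Convert: T₁ = 358.0 K.
From PV = nRT: V₁ = nRT₁/P₁ = 26.32 L.
Isochoric, so P/T is constant: V₂ = V₁; P₂ = P₁·(T₂/T₁) = 237.4 kPa.
Reversible adiabatic, γ = 1.67: T₃ = T₂·(V₂/V₃)^(γ−1) = 514.8 K; P₃ = P₂·(V₂/V₃)^γ = 151.8 kPa.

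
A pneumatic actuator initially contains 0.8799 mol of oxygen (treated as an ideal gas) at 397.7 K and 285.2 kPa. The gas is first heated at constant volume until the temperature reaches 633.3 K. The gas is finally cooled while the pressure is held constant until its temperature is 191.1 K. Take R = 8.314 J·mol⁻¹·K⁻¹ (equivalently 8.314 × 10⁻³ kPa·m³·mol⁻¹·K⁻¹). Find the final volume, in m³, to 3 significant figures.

From PV = nRT: V₁ = nRT₁/P₁ = 0.01020 m³.
V constant ⇒ P ∝ T: V₂ = V₁; P₂ = P₁·(T₂/T₁) = 454.2 kPa.
Isobaric, so V/T is constant: P₃ = P₂; V₃ = V₂·(T₃/T₂) = 0.003078 m³.

V₃ ≈ 0.00308 m³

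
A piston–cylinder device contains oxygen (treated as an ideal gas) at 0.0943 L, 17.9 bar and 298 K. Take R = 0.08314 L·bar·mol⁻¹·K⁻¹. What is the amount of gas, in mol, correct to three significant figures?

n ≈ 0.0681 mol

PV = nRT ⇒ n = PV/(RT) = (17.9 × 0.0943) / (0.08314 × 298)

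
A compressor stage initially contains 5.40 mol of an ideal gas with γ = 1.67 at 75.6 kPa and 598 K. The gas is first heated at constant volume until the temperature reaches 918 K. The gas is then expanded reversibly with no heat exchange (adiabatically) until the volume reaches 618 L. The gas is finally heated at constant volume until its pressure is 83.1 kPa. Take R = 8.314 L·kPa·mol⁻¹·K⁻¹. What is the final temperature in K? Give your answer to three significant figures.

T₄ ≈ 1.14e+03 K

From PV = nRT: V₁ = nRT₁/P₁ = 355.1 L.
V constant ⇒ P ∝ T: V₂ = V₁; P₂ = P₁·(T₂/T₁) = 116.1 kPa.
Adiabatic (γ = 1.67), T V^(γ−1) and P V^γ constant: T₃ = T₂·(V₂/V₃)^(γ−1) = 633.3 K; P₃ = P₂·(V₂/V₃)^γ = 46.01 kPa.
V constant ⇒ P ∝ T: V₄ = V₃; T₄ = T₃·(P₄/P₃) = 1144 K.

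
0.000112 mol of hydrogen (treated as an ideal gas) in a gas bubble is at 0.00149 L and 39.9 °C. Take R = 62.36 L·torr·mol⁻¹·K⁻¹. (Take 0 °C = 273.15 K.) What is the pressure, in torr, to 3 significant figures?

P ≈ 1.47e+03 torr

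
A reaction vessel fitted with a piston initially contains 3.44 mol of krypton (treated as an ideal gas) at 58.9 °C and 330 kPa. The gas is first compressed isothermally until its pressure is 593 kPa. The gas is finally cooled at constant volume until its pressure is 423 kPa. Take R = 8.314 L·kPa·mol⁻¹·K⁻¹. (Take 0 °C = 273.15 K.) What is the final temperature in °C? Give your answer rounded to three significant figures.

T₃ ≈ -36.3 °C

Convert: T₁ = 332.0 K.
From PV = nRT: V₁ = nRT₁/P₁ = 28.78 L.
Isothermal, so P V is constant: T₂ = T₁; V₂ = V₁·(P₁/P₂) = 16.01 L.
V constant ⇒ P ∝ T: V₃ = V₂; T₃ = T₂·(P₃/P₂) = 236.9 K.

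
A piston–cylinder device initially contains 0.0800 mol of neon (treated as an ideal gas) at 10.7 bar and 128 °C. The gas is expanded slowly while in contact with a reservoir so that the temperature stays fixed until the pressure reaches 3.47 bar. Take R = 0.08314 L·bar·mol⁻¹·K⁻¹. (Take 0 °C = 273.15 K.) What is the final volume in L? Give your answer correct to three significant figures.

V₂ ≈ 0.769 L

Convert: T₁ = 401.1 K.
From PV = nRT: V₁ = nRT₁/P₁ = 0.2494 L.
T constant ⇒ Boyle's law P V = const: T₂ = T₁; V₂ = V₁·(P₁/P₂) = 0.7689 L.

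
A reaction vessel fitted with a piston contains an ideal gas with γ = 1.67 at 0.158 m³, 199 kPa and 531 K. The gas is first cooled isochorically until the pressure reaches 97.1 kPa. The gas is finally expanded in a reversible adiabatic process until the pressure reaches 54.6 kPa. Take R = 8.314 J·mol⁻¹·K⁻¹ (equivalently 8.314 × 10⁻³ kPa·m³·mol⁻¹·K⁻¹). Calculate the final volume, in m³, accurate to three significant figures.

V₃ ≈ 0.223 m³

V constant ⇒ P ∝ T: V₂ = V₁; T₂ = T₁·(P₂/P₁) = 259.1 K.
Adiabatic (γ = 1.67), T V^(γ−1) and P V^γ constant: T₃ = T₂·(P₃/P₂)^((γ−1)/γ) = 205.7 K; V₃ = V₂·(P₂/P₃)^(1/γ) = 0.2230 m³.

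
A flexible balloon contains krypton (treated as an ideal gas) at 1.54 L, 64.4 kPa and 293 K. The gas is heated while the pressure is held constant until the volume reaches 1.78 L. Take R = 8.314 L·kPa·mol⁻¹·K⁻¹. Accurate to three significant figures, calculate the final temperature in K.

P constant ⇒ V ∝ T: P₂ = P₁; T₂ = T₁·(V₂/V₁) = 338.7 K.

T₂ ≈ 339 K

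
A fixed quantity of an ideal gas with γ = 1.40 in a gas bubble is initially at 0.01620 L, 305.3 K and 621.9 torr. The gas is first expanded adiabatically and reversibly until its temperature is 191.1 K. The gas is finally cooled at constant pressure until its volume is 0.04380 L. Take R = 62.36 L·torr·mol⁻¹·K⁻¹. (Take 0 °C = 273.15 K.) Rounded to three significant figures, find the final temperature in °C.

T₃ ≈ -113 °C

Reversible adiabatic, γ = 1.40: P₂ = P₁·(T₂/T₁)^(γ/(γ−1)) = 120.7 torr; V₂ = V₁·(T₁/T₂)^(1/(γ−1)) = 0.05226 L.
P constant ⇒ V ∝ T: P₃ = P₂; T₃ = T₂·(V₃/V₂) = 160.2 K.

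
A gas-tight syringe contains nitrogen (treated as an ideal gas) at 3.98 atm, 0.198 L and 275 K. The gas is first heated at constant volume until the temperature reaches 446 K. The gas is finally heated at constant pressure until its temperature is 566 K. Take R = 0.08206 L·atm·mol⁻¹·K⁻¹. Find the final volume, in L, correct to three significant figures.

Isochoric, so P/T is constant: V₂ = V₁; P₂ = P₁·(T₂/T₁) = 6.455 atm.
P constant ⇒ V ∝ T: P₃ = P₂; V₃ = V₂·(T₃/T₂) = 0.2513 L.

V₃ ≈ 0.251 L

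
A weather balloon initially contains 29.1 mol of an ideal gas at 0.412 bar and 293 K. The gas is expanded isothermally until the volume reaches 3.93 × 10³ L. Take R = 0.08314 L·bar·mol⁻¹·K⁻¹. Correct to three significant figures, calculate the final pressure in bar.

P₂ ≈ 0.180 bar

From PV = nRT: V₁ = nRT₁/P₁ = 1721 L.
Isothermal, so P V is constant: T₂ = T₁; P₂ = P₁·(V₁/V₂) = 0.1804 bar.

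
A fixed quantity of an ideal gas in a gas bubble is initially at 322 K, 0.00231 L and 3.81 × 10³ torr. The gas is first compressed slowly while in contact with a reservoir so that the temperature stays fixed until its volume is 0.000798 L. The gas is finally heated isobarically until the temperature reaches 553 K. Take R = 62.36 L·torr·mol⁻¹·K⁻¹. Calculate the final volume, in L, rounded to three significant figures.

V₃ ≈ 0.00137 L

T constant ⇒ Boyle's law P V = const: T₂ = T₁; P₂ = P₁·(V₁/V₂) = 1.103e+04 torr.
P constant ⇒ V ∝ T: P₃ = P₂; V₃ = V₂·(T₃/T₂) = 0.001370 L.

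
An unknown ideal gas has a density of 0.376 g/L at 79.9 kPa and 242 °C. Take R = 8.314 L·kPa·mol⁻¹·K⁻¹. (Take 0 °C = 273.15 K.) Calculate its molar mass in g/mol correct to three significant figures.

M ≈ 20.2 g/mol

ρ = PM/(RT) ⇒ M = ρRT/P = (0.376 × 8.314 × 515.1) / 79.9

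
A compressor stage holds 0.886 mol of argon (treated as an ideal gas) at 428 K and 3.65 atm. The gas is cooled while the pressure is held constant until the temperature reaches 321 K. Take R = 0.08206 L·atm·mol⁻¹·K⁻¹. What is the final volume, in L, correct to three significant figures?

V₂ ≈ 6.39 L

From PV = nRT: V₁ = nRT₁/P₁ = 8.525 L.
P constant ⇒ V ∝ T: P₂ = P₁; V₂ = V₁·(T₂/T₁) = 6.394 L.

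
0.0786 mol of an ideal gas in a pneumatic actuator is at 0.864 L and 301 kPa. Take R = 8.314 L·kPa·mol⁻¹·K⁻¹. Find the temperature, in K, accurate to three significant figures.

T ≈ 398 K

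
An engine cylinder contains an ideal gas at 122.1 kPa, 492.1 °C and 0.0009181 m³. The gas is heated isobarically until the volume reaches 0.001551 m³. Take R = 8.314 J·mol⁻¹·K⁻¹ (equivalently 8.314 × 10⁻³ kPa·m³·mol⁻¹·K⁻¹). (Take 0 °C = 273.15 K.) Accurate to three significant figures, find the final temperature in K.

T₂ ≈ 1.29e+03 K

Convert: T₁ = 765.2 K.
P constant ⇒ V ∝ T: P₂ = P₁; T₂ = T₁·(V₂/V₁) = 1293 K.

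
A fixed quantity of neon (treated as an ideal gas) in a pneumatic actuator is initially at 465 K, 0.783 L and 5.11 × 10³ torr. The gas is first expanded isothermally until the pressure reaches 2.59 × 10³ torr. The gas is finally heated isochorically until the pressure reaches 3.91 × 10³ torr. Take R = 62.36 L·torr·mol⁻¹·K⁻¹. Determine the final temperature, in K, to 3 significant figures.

T₃ ≈ 702 K

Isothermal, so P V is constant: T₂ = T₁; V₂ = V₁·(P₁/P₂) = 1.545 L.
V constant ⇒ P ∝ T: V₃ = V₂; T₃ = T₂·(P₃/P₂) = 702.0 K.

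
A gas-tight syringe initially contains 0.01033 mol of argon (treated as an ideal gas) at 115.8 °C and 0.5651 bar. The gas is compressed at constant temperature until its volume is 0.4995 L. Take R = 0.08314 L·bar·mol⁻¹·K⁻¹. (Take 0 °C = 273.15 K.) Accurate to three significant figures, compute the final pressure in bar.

P₂ ≈ 0.669 bar

Convert: T₁ = 388.9 K.
From PV = nRT: V₁ = nRT₁/P₁ = 0.5911 L.
Isothermal, so P V is constant: T₂ = T₁; P₂ = P₁·(V₁/V₂) = 0.6688 bar.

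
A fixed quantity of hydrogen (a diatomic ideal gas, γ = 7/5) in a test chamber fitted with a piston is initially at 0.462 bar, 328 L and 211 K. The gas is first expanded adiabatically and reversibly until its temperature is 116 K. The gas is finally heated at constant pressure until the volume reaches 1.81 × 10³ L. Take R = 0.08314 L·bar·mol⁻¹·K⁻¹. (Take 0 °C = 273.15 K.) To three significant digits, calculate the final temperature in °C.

Reversible adiabatic, γ = 7/5: P₂ = P₁·(T₂/T₁)^(γ/(γ−1)) = 0.05692 bar; V₂ = V₁·(T₁/T₂)^(1/(γ−1)) = 1464 L.
Isobaric, so V/T is constant: P₃ = P₂; T₃ = T₂·(V₃/V₂) = 143.5 K.

T₃ ≈ -130 °C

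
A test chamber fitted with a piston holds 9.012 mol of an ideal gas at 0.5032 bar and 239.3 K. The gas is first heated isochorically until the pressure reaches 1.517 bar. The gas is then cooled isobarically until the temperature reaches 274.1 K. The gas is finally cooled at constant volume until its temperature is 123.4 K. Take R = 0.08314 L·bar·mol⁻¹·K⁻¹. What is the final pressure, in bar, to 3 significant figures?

P₄ ≈ 0.683 bar

From PV = nRT: V₁ = nRT₁/P₁ = 356.3 L.
Isochoric, so P/T is constant: V₂ = V₁; T₂ = T₁·(P₂/P₁) = 721.4 K.
P constant ⇒ V ∝ T: P₃ = P₂; V₃ = V₂·(T₃/T₂) = 135.4 L.
V constant ⇒ P ∝ T: V₄ = V₃; P₄ = P₃·(T₄/T₃) = 0.6830 bar.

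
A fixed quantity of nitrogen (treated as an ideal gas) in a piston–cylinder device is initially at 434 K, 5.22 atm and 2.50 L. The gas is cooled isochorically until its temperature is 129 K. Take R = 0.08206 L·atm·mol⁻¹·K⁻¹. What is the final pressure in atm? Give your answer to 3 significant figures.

P₂ ≈ 1.55 atm

Isochoric, so P/T is constant: V₂ = V₁; P₂ = P₁·(T₂/T₁) = 1.552 atm.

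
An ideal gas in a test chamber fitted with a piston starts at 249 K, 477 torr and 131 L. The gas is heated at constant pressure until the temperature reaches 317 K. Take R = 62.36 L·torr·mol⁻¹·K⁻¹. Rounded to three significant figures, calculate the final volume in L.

Isobaric, so V/T is constant: P₂ = P₁; V₂ = V₁·(T₂/T₁) = 166.8 L.

V₂ ≈ 167 L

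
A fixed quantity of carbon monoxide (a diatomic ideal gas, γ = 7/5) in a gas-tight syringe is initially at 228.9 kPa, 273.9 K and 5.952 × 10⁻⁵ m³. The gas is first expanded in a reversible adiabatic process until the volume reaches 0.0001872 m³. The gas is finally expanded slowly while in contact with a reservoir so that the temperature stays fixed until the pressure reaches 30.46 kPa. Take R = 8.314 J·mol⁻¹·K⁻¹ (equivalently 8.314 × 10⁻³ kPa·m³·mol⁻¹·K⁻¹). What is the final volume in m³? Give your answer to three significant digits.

Reversible adiabatic, γ = 7/5: T₂ = T₁·(V₁/V₂)^(γ−1) = 173.2 K; P₂ = P₁·(V₁/V₂)^γ = 46.02 kPa.
Isothermal, so P V is constant: T₃ = T₂; V₃ = V₂·(P₂/P₃) = 0.0002828 m³.

V₃ ≈ 0.000283 m³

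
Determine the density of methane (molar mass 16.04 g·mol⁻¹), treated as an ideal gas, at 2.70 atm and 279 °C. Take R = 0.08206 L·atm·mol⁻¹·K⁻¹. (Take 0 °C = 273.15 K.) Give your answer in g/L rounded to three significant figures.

ρ ≈ 0.956 g/L

ρ = PM/(RT) = (2.70 × 16.04) / (0.08206 × 552.1)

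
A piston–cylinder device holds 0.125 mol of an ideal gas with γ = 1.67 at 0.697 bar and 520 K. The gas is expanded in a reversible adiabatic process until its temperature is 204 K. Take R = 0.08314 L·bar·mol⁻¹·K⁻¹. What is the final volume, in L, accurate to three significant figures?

From PV = nRT: V₁ = nRT₁/P₁ = 7.753 L.
Adiabatic (γ = 1.67), T V^(γ−1) and P V^γ constant: P₂ = P₁·(T₂/T₁)^(γ/(γ−1)) = 0.06766 bar; V₂ = V₁·(T₁/T₂)^(1/(γ−1)) = 31.33 L.

V₂ ≈ 31.3 L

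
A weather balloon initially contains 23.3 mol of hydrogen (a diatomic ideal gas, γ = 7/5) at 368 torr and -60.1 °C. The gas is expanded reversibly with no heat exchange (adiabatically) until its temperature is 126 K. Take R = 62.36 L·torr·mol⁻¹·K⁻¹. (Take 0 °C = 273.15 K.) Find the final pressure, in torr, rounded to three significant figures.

P₂ ≈ 58.5 torr

Convert: T₁ = 213.0 K.
From PV = nRT: V₁ = nRT₁/P₁ = 841.2 L.
Adiabatic (γ = 7/5), T V^(γ−1) and P V^γ constant: P₂ = P₁·(T₂/T₁)^(γ/(γ−1)) = 58.54 torr; V₂ = V₁·(T₁/T₂)^(1/(γ−1)) = 3127 L.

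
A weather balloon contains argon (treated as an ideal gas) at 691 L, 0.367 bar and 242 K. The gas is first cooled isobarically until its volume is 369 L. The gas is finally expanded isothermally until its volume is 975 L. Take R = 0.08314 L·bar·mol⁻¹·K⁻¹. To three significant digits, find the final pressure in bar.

P₃ ≈ 0.139 bar

Isobaric, so V/T is constant: P₂ = P₁; T₂ = T₁·(V₂/V₁) = 129.2 K.
T constant ⇒ Boyle's law P V = const: T₃ = T₂; P₃ = P₂·(V₂/V₃) = 0.1389 bar.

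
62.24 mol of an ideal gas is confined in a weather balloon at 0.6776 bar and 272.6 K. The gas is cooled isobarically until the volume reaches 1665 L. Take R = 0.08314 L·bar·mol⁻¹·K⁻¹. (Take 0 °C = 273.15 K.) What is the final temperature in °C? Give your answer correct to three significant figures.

T₂ ≈ -55.1 °C

From PV = nRT: V₁ = nRT₁/P₁ = 2082 L.
Isobaric, so V/T is constant: P₂ = P₁; T₂ = T₁·(V₂/V₁) = 218.0 K.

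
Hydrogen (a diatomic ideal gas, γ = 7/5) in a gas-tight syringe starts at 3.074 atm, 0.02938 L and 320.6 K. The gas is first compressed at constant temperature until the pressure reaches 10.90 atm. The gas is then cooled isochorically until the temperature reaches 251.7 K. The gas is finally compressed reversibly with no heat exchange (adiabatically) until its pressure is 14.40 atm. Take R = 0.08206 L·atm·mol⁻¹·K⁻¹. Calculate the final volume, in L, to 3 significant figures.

T constant ⇒ Boyle's law P V = const: T₂ = T₁; V₂ = V₁·(P₁/P₂) = 0.008286 L.
Isochoric, so P/T is constant: V₃ = V₂; P₃ = P₂·(T₃/T₂) = 8.557 atm.
Reversible adiabatic, γ = 7/5: T₄ = T₃·(P₄/P₃)^((γ−1)/γ) = 292.1 K; V₄ = V₃·(P₃/P₄)^(1/γ) = 0.005713 L.

V₄ ≈ 0.00571 L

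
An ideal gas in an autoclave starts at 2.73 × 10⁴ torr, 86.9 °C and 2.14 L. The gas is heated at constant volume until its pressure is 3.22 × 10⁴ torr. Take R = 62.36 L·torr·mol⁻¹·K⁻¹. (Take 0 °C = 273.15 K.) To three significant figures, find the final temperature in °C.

Convert: T₁ = 360.0 K.
Isochoric, so P/T is constant: V₂ = V₁; T₂ = T₁·(P₂/P₁) = 424.7 K.

T₂ ≈ 152 °C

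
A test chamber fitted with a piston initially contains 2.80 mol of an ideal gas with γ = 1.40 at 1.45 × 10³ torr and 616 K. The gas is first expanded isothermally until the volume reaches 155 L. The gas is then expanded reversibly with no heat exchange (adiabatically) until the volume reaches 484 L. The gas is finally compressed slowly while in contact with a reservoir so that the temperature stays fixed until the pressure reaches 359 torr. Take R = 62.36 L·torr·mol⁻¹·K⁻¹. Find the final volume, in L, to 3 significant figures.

V₄ ≈ 190 L

From PV = nRT: V₁ = nRT₁/P₁ = 74.18 L.
T constant ⇒ Boyle's law P V = const: T₂ = T₁; P₂ = P₁·(V₁/V₂) = 693.9 torr.
Reversible adiabatic, γ = 1.40: T₃ = T₂·(V₂/V₃)^(γ−1) = 390.6 K; P₃ = P₂·(V₂/V₃)^γ = 140.9 torr.
T constant ⇒ Boyle's law P V = const: T₄ = T₃; V₄ = V₃·(P₃/P₄) = 190.0 L.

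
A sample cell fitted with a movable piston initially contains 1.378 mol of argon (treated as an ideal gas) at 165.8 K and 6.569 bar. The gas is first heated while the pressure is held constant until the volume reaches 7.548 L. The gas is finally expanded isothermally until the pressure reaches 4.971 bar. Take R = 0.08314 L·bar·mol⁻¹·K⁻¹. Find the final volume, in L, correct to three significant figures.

From PV = nRT: V₁ = nRT₁/P₁ = 2.892 L.
P constant ⇒ V ∝ T: P₂ = P₁; T₂ = T₁·(V₂/V₁) = 432.8 K.
T constant ⇒ Boyle's law P V = const: T₃ = T₂; V₃ = V₂·(P₂/P₃) = 9.974 L.

V₃ ≈ 9.97 L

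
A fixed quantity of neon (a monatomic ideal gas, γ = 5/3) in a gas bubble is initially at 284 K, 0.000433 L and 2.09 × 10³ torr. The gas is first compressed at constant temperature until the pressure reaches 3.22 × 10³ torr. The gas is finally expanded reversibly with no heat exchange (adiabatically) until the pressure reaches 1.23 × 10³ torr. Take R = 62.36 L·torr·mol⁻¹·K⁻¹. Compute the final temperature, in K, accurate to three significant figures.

T constant ⇒ Boyle's law P V = const: T₂ = T₁; V₂ = V₁·(P₁/P₂) = 0.0002810 L.
Adiabatic (γ = 5/3), T V^(γ−1) and P V^γ constant: T₃ = T₂·(P₃/P₂)^((γ−1)/γ) = 193.3 K; V₃ = V₂·(P₂/P₃)^(1/γ) = 0.0005007 L.

T₃ ≈ 193 K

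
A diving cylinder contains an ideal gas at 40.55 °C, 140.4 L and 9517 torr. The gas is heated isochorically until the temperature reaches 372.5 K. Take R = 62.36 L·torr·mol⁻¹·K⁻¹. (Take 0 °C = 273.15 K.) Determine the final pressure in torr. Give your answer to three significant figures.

P₂ ≈ 1.13e+04 torr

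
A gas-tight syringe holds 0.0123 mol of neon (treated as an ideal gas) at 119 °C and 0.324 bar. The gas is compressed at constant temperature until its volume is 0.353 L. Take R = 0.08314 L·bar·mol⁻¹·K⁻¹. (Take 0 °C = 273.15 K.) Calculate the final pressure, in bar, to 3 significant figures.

P₂ ≈ 1.14 bar

Convert: T₁ = 392.1 K.
From PV = nRT: V₁ = nRT₁/P₁ = 1.238 L.
Isothermal, so P V is constant: T₂ = T₁; P₂ = P₁·(V₁/V₂) = 1.136 bar.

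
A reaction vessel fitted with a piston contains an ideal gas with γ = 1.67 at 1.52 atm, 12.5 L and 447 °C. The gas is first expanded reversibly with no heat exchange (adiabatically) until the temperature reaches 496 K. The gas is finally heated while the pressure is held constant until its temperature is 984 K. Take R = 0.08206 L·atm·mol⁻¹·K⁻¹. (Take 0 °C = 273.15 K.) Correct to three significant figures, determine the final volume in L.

Convert: T₁ = 720.1 K.
Reversible adiabatic, γ = 1.67: P₂ = P₁·(T₂/T₁)^(γ/(γ−1)) = 0.6001 atm; V₂ = V₁·(T₁/T₂)^(1/(γ−1)) = 21.81 L.
Isobaric, so V/T is constant: P₃ = P₂; V₃ = V₂·(T₃/T₂) = 43.26 L.

V₃ ≈ 43.3 L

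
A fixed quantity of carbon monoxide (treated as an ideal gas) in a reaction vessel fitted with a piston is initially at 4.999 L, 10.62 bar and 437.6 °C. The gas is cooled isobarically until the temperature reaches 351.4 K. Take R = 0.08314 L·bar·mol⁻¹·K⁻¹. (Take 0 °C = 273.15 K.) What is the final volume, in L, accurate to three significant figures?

V₂ ≈ 2.47 L

Convert: T₁ = 710.8 K.
P constant ⇒ V ∝ T: P₂ = P₁; V₂ = V₁·(T₂/T₁) = 2.472 L.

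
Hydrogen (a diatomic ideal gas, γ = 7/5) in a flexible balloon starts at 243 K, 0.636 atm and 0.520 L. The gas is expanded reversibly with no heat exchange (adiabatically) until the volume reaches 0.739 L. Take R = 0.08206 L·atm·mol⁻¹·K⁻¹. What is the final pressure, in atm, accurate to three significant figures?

Adiabatic (γ = 7/5), T V^(γ−1) and P V^γ constant: T₂ = T₁·(V₁/V₂)^(γ−1) = 211.1 K; P₂ = P₁·(V₁/V₂)^γ = 0.3888 atm.

P₂ ≈ 0.389 atm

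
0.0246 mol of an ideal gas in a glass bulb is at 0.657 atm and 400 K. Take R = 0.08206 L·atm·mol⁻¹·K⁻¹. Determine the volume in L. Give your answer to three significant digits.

PV = nRT ⇒ V = nRT/P = (0.0246 × 0.08206 × 400) / 0.657

V ≈ 1.23 L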